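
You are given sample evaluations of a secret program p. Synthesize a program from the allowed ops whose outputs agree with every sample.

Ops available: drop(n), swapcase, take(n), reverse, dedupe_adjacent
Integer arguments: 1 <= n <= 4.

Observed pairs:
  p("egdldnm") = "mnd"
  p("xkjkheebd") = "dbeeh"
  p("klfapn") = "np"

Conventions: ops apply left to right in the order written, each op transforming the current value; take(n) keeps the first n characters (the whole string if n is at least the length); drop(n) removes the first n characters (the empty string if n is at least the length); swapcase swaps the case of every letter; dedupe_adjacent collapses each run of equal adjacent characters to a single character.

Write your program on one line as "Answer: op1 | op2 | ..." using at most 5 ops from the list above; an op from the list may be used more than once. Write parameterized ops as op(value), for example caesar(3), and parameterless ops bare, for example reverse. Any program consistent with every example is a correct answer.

swapcase | drop(4) | reverse | swapcase

Check, running the answer program on each example:
  "egdldnm" -> "EGDLDNM" -> "DNM" -> "MND" -> "mnd"
  "xkjkheebd" -> "XKJKHEEBD" -> "HEEBD" -> "DBEEH" -> "dbeeh"
  "klfapn" -> "KLFAPN" -> "PN" -> "NP" -> "np"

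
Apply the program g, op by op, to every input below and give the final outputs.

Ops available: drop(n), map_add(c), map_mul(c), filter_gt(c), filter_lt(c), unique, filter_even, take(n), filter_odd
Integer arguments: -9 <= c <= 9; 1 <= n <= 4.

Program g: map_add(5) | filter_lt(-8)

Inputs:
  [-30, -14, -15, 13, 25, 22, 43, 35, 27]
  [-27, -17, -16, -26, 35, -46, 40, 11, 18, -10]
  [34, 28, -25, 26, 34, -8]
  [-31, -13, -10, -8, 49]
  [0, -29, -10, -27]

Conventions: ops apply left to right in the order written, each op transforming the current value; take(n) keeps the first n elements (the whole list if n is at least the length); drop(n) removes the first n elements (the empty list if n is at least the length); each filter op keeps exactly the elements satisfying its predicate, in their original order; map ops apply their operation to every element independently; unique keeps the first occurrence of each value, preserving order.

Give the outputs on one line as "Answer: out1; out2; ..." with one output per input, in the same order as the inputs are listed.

[-25, -9, -10]; [-22, -12, -11, -21, -41]; [-20]; [-26]; [-24, -22]

Execution, op by op:
  [-30, -14, -15, 13, 25, 22, 43, 35, 27] -> [-25, -9, -10, 18, 30, 27, 48, 40, 32] -> [-25, -9, -10]
  [-27, -17, -16, -26, 35, -46, 40, 11, 18, -10] -> [-22, -12, -11, -21, 40, -41, 45, 16, 23, -5] -> [-22, -12, -11, -21, -41]
  [34, 28, -25, 26, 34, -8] -> [39, 33, -20, 31, 39, -3] -> [-20]
  [-31, -13, -10, -8, 49] -> [-26, -8, -5, -3, 54] -> [-26]
  [0, -29, -10, -27] -> [5, -24, -5, -22] -> [-24, -22]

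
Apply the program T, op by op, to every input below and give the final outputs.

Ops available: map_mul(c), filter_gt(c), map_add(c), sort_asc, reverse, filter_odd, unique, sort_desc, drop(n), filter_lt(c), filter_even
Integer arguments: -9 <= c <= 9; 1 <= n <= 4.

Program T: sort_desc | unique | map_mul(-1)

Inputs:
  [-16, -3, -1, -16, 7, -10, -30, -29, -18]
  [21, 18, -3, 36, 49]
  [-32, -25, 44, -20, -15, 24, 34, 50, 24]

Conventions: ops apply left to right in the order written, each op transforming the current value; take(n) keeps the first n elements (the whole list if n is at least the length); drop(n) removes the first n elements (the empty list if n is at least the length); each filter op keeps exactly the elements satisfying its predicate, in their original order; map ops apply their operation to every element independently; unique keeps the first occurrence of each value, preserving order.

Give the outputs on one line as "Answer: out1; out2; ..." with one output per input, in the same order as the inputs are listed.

Execution, op by op:
  [-16, -3, -1, -16, 7, -10, -30, -29, -18] -> [7, -1, -3, -10, -16, -16, -18, -29, -30] -> [7, -1, -3, -10, -16, -18, -29, -30] -> [-7, 1, 3, 10, 16, 18, 29, 30]
  [21, 18, -3, 36, 49] -> [49, 36, 21, 18, -3] -> [49, 36, 21, 18, -3] -> [-49, -36, -21, -18, 3]
  [-32, -25, 44, -20, -15, 24, 34, 50, 24] -> [50, 44, 34, 24, 24, -15, -20, -25, -32] -> [50, 44, 34, 24, -15, -20, -25, -32] -> [-50, -44, -34, -24, 15, 20, 25, 32]

[-7, 1, 3, 10, 16, 18, 29, 30]; [-49, -36, -21, -18, 3]; [-50, -44, -34, -24, 15, 20, 25, 32]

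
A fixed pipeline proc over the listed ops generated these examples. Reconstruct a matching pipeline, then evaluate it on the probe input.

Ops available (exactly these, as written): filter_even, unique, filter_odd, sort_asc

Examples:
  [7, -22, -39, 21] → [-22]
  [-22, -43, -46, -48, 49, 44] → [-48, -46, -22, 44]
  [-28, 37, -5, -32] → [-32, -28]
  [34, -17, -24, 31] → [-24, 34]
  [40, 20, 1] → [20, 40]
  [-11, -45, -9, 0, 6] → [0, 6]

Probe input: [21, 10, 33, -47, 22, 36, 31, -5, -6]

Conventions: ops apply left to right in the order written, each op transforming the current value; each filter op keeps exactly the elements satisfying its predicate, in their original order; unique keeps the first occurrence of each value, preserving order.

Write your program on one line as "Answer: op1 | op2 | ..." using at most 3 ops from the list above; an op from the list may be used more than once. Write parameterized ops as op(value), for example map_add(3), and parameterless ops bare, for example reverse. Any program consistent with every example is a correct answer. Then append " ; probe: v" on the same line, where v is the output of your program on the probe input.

filter_even | sort_asc ; probe: [-6, 10, 22, 36]

Check, running the answer program on each example:
  [7, -22, -39, 21] -> [-22] -> [-22]
  [-22, -43, -46, -48, 49, 44] -> [-22, -46, -48, 44] -> [-48, -46, -22, 44]
  [-28, 37, -5, -32] -> [-28, -32] -> [-32, -28]
  [34, -17, -24, 31] -> [34, -24] -> [-24, 34]
  [40, 20, 1] -> [40, 20] -> [20, 40]
  [-11, -45, -9, 0, 6] -> [0, 6] -> [0, 6]
  probe: [21, 10, 33, -47, 22, 36, 31, -5, -6] -> [10, 22, 36, -6] -> [-6, 10, 22, 36]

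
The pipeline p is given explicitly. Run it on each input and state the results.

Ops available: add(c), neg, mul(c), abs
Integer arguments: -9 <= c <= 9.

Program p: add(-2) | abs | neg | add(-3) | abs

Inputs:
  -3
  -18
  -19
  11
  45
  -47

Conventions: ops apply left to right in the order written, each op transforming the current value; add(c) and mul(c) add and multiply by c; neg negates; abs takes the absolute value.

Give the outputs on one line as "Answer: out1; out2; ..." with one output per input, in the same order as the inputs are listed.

8; 23; 24; 12; 46; 52

Execution, op by op:
  -3 -> -5 -> 5 -> -5 -> -8 -> 8
  -18 -> -20 -> 20 -> -20 -> -23 -> 23
  -19 -> -21 -> 21 -> -21 -> -24 -> 24
  11 -> 9 -> 9 -> -9 -> -12 -> 12
  45 -> 43 -> 43 -> -43 -> -46 -> 46
  -47 -> -49 -> 49 -> -49 -> -52 -> 52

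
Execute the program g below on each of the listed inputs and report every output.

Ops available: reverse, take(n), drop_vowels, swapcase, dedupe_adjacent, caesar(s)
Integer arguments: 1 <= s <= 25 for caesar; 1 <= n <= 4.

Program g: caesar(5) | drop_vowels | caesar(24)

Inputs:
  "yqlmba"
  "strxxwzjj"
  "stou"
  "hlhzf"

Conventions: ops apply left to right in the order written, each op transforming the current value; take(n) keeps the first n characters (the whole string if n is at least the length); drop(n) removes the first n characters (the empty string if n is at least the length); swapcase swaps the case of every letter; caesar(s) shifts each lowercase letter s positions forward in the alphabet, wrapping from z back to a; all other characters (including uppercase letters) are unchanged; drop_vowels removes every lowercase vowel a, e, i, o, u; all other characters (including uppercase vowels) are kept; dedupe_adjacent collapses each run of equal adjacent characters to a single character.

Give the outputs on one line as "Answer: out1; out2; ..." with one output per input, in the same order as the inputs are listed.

Execution, op by op:
  "yqlmba" -> "dvqrgf" -> "dvqrgf" -> "btoped"
  "strxxwzjj" -> "xywccbeoo" -> "xywccb" -> "vwuaaz"
  "stou" -> "xytz" -> "xytz" -> "vwrx"
  "hlhzf" -> "mqmek" -> "mqmk" -> "koki"

"btoped"; "vwuaaz"; "vwrx"; "koki"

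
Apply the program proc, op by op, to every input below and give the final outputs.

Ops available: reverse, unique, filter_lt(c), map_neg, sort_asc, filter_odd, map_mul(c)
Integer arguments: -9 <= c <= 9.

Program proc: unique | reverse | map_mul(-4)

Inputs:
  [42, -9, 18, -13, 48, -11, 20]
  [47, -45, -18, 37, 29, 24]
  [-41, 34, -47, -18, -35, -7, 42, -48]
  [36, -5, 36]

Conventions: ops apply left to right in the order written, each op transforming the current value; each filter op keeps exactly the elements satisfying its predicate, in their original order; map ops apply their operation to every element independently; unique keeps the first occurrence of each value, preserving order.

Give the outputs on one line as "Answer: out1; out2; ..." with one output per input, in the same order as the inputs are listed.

Execution, op by op:
  [42, -9, 18, -13, 48, -11, 20] -> [42, -9, 18, -13, 48, -11, 20] -> [20, -11, 48, -13, 18, -9, 42] -> [-80, 44, -192, 52, -72, 36, -168]
  [47, -45, -18, 37, 29, 24] -> [47, -45, -18, 37, 29, 24] -> [24, 29, 37, -18, -45, 47] -> [-96, -116, -148, 72, 180, -188]
  [-41, 34, -47, -18, -35, -7, 42, -48] -> [-41, 34, -47, -18, -35, -7, 42, -48] -> [-48, 42, -7, -35, -18, -47, 34, -41] -> [192, -168, 28, 140, 72, 188, -136, 164]
  [36, -5, 36] -> [36, -5] -> [-5, 36] -> [20, -144]

[-80, 44, -192, 52, -72, 36, -168]; [-96, -116, -148, 72, 180, -188]; [192, -168, 28, 140, 72, 188, -136, 164]; [20, -144]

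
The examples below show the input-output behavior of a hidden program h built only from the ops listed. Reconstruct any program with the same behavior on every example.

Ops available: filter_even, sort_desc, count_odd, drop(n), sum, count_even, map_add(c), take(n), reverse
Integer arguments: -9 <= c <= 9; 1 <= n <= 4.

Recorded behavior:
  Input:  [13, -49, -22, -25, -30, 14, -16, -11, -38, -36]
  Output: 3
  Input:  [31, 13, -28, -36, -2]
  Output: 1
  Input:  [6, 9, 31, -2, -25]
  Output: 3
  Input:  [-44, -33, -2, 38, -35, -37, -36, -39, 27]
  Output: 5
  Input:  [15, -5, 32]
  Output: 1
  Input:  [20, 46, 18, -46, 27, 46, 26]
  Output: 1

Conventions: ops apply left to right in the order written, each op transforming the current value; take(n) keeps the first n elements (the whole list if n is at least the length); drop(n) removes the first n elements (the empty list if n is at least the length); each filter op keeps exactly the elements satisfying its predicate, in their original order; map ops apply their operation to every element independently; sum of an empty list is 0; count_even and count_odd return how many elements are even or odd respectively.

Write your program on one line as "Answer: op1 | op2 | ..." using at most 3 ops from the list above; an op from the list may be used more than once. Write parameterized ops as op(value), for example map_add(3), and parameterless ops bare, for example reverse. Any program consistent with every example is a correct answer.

drop(1) | count_odd

Check, running the answer program on each example:
  [13, -49, -22, -25, -30, 14, -16, -11, -38, -36] -> [-49, -22, -25, -30, 14, -16, -11, -38, -36] -> 3
  [31, 13, -28, -36, -2] -> [13, -28, -36, -2] -> 1
  [6, 9, 31, -2, -25] -> [9, 31, -2, -25] -> 3
  [-44, -33, -2, 38, -35, -37, -36, -39, 27] -> [-33, -2, 38, -35, -37, -36, -39, 27] -> 5
  [15, -5, 32] -> [-5, 32] -> 1
  [20, 46, 18, -46, 27, 46, 26] -> [46, 18, -46, 27, 46, 26] -> 1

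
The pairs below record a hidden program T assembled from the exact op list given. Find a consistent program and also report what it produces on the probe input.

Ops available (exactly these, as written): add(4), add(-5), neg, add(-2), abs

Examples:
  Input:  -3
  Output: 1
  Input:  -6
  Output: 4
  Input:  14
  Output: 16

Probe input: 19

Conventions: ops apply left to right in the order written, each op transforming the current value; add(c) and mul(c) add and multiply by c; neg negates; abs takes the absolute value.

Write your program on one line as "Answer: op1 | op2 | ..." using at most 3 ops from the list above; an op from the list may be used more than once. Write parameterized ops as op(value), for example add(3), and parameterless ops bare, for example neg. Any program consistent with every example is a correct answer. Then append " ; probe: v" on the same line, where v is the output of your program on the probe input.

neg | add(-2) | abs ; probe: 21

Check, running the answer program on each example:
  -3 -> 3 -> 1 -> 1
  -6 -> 6 -> 4 -> 4
  14 -> -14 -> -16 -> 16
  probe: 19 -> -19 -> -21 -> 21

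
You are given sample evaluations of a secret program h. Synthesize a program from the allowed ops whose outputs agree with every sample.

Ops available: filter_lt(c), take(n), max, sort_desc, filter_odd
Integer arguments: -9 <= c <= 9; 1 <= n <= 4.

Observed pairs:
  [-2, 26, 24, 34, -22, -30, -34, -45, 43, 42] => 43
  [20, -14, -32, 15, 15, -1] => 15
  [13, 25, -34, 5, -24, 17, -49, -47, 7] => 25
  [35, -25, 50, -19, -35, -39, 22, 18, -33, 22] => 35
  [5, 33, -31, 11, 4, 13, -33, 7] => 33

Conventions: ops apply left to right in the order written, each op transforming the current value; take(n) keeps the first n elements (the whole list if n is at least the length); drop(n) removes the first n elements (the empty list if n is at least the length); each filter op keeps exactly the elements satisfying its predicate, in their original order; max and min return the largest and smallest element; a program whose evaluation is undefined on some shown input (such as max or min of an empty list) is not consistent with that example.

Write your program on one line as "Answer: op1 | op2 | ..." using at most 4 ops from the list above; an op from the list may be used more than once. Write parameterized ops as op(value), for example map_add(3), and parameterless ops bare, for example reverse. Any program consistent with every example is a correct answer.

filter_odd | take(3) | max

Check, running the answer program on each example:
  [-2, 26, 24, 34, -22, -30, -34, -45, 43, 42] -> [-45, 43] -> [-45, 43] -> 43
  [20, -14, -32, 15, 15, -1] -> [15, 15, -1] -> [15, 15, -1] -> 15
  [13, 25, -34, 5, -24, 17, -49, -47, 7] -> [13, 25, 5, 17, -49, -47, 7] -> [13, 25, 5] -> 25
  [35, -25, 50, -19, -35, -39, 22, 18, -33, 22] -> [35, -25, -19, -35, -39, -33] -> [35, -25, -19] -> 35
  [5, 33, -31, 11, 4, 13, -33, 7] -> [5, 33, -31, 11, 13, -33, 7] -> [5, 33, -31] -> 33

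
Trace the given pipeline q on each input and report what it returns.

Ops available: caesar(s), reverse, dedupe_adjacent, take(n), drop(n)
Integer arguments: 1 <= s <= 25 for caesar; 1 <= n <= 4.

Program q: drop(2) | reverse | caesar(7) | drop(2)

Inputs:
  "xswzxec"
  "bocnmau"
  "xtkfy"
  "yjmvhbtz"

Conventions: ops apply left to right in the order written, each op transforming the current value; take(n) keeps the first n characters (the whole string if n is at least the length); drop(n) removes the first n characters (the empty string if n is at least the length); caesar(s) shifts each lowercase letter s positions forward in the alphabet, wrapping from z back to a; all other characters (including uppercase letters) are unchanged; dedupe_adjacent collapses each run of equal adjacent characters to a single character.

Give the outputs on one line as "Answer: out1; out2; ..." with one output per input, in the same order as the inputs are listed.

"egd"; "tuj"; "r"; "ioct"

Execution, op by op:
  "xswzxec" -> "wzxec" -> "cexzw" -> "jlegd" -> "egd"
  "bocnmau" -> "cnmau" -> "uamnc" -> "bhtuj" -> "tuj"
  "xtkfy" -> "kfy" -> "yfk" -> "fmr" -> "r"
  "yjmvhbtz" -> "mvhbtz" -> "ztbhvm" -> "gaioct" -> "ioct"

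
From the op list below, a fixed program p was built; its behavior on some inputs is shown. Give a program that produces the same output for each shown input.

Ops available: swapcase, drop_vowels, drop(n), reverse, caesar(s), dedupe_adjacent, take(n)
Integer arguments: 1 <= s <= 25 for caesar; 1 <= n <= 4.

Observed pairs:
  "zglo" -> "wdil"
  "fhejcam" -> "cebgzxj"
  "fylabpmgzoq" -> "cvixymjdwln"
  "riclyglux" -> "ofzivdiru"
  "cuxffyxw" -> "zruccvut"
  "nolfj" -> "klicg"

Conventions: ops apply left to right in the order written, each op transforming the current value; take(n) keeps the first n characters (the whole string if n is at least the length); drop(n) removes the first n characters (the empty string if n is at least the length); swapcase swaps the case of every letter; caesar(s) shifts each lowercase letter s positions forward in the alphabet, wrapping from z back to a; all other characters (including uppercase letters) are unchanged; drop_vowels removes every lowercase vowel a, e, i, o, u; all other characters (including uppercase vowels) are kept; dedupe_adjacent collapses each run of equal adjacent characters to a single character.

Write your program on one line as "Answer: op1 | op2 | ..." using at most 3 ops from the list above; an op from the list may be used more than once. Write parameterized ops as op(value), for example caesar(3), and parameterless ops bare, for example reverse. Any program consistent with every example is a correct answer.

caesar(4) | caesar(2) | caesar(17)

Check, running the answer program on each example:
  "zglo" -> "dkps" -> "fmru" -> "wdil"
  "fhejcam" -> "jlingeq" -> "lnkpigs" -> "cebgzxj"
  "fylabpmgzoq" -> "jcpeftqkdsu" -> "lerghvsmfuw" -> "cvixymjdwln"
  "riclyglux" -> "vmgpckpyb" -> "xoiremrad" -> "ofzivdiru"
  "cuxffyxw" -> "gybjjcba" -> "iadlledc" -> "zruccvut"
  "nolfj" -> "rspjn" -> "turlp" -> "klicg"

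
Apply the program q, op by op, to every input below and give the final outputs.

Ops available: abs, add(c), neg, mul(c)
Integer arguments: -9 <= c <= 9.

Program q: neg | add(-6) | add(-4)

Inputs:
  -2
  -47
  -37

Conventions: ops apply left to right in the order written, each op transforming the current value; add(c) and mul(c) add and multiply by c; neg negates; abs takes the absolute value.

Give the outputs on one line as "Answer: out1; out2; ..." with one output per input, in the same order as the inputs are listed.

-8; 37; 27

Execution, op by op:
  -2 -> 2 -> -4 -> -8
  -47 -> 47 -> 41 -> 37
  -37 -> 37 -> 31 -> 27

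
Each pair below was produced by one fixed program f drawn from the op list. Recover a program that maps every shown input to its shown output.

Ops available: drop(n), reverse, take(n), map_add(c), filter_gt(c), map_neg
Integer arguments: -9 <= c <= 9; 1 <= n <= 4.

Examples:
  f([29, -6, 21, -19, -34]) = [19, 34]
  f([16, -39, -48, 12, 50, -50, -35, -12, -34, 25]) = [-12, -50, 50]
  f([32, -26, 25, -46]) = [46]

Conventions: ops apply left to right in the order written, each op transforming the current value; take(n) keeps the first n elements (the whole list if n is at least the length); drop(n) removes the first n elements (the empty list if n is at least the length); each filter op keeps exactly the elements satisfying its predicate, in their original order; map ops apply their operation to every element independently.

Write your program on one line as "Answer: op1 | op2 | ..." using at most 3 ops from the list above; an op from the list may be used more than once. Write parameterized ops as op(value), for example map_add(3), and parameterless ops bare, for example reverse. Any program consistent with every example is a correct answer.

drop(3) | map_neg | take(3)

Check, running the answer program on each example:
  [29, -6, 21, -19, -34] -> [-19, -34] -> [19, 34] -> [19, 34]
  [16, -39, -48, 12, 50, -50, -35, -12, -34, 25] -> [12, 50, -50, -35, -12, -34, 25] -> [-12, -50, 50, 35, 12, 34, -25] -> [-12, -50, 50]
  [32, -26, 25, -46] -> [-46] -> [46] -> [46]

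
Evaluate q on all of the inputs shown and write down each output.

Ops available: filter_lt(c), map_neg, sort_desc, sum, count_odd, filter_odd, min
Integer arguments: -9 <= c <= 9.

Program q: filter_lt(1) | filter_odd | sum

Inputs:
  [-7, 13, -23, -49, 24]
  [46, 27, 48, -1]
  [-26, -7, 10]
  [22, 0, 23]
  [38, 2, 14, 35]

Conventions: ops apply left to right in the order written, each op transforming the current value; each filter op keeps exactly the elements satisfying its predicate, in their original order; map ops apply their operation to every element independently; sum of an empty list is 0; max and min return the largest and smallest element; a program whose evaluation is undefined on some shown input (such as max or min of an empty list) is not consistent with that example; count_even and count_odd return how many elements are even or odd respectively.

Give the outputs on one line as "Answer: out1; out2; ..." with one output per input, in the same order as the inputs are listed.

-79; -1; -7; 0; 0

Execution, op by op:
  [-7, 13, -23, -49, 24] -> [-7, -23, -49] -> [-7, -23, -49] -> -79
  [46, 27, 48, -1] -> [-1] -> [-1] -> -1
  [-26, -7, 10] -> [-26, -7] -> [-7] -> -7
  [22, 0, 23] -> [0] -> [] -> 0
  [38, 2, 14, 35] -> [] -> [] -> 0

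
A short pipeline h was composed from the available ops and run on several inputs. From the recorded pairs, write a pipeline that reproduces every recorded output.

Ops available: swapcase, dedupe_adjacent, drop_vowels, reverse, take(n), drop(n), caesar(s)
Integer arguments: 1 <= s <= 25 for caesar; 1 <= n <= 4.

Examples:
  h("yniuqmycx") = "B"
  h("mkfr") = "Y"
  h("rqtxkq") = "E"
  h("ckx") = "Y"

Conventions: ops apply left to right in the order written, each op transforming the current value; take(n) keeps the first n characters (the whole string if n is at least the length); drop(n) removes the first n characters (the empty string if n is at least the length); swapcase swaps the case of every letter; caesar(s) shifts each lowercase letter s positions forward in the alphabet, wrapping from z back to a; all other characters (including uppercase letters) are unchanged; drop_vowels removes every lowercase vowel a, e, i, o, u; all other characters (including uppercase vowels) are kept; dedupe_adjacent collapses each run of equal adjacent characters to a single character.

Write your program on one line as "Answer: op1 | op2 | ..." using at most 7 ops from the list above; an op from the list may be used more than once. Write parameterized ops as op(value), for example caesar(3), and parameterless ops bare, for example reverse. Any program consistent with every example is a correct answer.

drop_vowels | take(2) | caesar(14) | swapcase | reverse | take(1)

Check, running the answer program on each example:
  "yniuqmycx" -> "ynqmycx" -> "yn" -> "mb" -> "MB" -> "BM" -> "B"
  "mkfr" -> "mkfr" -> "mk" -> "ay" -> "AY" -> "YA" -> "Y"
  "rqtxkq" -> "rqtxkq" -> "rq" -> "fe" -> "FE" -> "EF" -> "E"
  "ckx" -> "ckx" -> "ck" -> "qy" -> "QY" -> "YQ" -> "Y"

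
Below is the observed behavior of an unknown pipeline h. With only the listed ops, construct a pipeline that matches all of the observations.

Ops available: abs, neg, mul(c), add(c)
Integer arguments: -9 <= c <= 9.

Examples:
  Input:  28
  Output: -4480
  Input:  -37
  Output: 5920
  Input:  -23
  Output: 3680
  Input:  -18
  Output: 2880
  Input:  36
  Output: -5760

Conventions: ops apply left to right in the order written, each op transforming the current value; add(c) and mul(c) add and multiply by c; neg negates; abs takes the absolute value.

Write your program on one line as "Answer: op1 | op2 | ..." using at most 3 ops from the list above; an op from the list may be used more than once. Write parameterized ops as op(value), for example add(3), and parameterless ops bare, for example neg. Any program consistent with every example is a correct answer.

mul(-8) | mul(-5) | mul(-4)

Check, running the answer program on each example:
  28 -> -224 -> 1120 -> -4480
  -37 -> 296 -> -1480 -> 5920
  -23 -> 184 -> -920 -> 3680
  -18 -> 144 -> -720 -> 2880
  36 -> -288 -> 1440 -> -5760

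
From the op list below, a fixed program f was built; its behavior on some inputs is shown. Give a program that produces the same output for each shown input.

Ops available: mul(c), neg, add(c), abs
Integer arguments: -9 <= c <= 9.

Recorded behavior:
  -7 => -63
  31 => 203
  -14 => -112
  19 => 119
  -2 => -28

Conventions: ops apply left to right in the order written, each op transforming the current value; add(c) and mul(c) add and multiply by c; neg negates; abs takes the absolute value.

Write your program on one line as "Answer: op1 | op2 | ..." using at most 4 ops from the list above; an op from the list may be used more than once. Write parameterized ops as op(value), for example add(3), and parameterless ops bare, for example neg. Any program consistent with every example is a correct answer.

add(-3) | add(1) | mul(7)

Check, running the answer program on each example:
  -7 -> -10 -> -9 -> -63
  31 -> 28 -> 29 -> 203
  -14 -> -17 -> -16 -> -112
  19 -> 16 -> 17 -> 119
  -2 -> -5 -> -4 -> -28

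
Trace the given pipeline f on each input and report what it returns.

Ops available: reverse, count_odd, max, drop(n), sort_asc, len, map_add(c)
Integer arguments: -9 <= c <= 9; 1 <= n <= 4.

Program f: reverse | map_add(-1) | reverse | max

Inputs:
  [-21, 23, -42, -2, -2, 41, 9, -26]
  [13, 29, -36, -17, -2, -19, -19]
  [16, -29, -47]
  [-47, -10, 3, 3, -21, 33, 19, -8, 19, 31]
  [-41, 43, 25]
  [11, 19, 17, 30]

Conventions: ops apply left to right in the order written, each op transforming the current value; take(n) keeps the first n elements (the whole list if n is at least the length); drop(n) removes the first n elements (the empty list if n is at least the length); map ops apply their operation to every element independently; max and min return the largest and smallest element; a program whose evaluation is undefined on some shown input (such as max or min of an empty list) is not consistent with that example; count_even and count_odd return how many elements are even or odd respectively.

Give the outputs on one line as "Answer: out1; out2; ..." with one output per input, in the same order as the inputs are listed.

40; 28; 15; 32; 42; 29

Execution, op by op:
  [-21, 23, -42, -2, -2, 41, 9, -26] -> [-26, 9, 41, -2, -2, -42, 23, -21] -> [-27, 8, 40, -3, -3, -43, 22, -22] -> [-22, 22, -43, -3, -3, 40, 8, -27] -> 40
  [13, 29, -36, -17, -2, -19, -19] -> [-19, -19, -2, -17, -36, 29, 13] -> [-20, -20, -3, -18, -37, 28, 12] -> [12, 28, -37, -18, -3, -20, -20] -> 28
  [16, -29, -47] -> [-47, -29, 16] -> [-48, -30, 15] -> [15, -30, -48] -> 15
  [-47, -10, 3, 3, -21, 33, 19, -8, 19, 31] -> [31, 19, -8, 19, 33, -21, 3, 3, -10, -47] -> [30, 18, -9, 18, 32, -22, 2, 2, -11, -48] -> [-48, -11, 2, 2, -22, 32, 18, -9, 18, 30] -> 32
  [-41, 43, 25] -> [25, 43, -41] -> [24, 42, -42] -> [-42, 42, 24] -> 42
  [11, 19, 17, 30] -> [30, 17, 19, 11] -> [29, 16, 18, 10] -> [10, 18, 16, 29] -> 29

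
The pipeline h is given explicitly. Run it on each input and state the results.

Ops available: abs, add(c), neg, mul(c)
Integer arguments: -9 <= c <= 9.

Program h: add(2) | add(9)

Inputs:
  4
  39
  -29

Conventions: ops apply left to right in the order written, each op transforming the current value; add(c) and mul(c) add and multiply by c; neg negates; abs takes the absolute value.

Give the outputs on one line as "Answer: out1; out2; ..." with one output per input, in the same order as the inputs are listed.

Execution, op by op:
  4 -> 6 -> 15
  39 -> 41 -> 50
  -29 -> -27 -> -18

15; 50; -18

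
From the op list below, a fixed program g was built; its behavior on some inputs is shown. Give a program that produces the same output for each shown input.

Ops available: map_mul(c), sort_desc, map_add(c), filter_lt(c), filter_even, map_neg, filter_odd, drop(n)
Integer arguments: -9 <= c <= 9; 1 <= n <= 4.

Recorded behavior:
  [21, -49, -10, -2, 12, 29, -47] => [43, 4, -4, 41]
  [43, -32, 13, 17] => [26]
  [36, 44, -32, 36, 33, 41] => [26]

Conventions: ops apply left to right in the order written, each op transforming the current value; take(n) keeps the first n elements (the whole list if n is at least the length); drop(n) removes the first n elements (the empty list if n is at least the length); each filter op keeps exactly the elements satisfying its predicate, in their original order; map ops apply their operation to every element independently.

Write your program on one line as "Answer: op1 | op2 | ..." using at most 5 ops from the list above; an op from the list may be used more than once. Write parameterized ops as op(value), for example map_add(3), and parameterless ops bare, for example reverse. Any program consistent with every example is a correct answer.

map_add(-1) | map_add(7) | filter_lt(6) | map_neg

Check, running the answer program on each example:
  [21, -49, -10, -2, 12, 29, -47] -> [20, -50, -11, -3, 11, 28, -48] -> [27, -43, -4, 4, 18, 35, -41] -> [-43, -4, 4, -41] -> [43, 4, -4, 41]
  [43, -32, 13, 17] -> [42, -33, 12, 16] -> [49, -26, 19, 23] -> [-26] -> [26]
  [36, 44, -32, 36, 33, 41] -> [35, 43, -33, 35, 32, 40] -> [42, 50, -26, 42, 39, 47] -> [-26] -> [26]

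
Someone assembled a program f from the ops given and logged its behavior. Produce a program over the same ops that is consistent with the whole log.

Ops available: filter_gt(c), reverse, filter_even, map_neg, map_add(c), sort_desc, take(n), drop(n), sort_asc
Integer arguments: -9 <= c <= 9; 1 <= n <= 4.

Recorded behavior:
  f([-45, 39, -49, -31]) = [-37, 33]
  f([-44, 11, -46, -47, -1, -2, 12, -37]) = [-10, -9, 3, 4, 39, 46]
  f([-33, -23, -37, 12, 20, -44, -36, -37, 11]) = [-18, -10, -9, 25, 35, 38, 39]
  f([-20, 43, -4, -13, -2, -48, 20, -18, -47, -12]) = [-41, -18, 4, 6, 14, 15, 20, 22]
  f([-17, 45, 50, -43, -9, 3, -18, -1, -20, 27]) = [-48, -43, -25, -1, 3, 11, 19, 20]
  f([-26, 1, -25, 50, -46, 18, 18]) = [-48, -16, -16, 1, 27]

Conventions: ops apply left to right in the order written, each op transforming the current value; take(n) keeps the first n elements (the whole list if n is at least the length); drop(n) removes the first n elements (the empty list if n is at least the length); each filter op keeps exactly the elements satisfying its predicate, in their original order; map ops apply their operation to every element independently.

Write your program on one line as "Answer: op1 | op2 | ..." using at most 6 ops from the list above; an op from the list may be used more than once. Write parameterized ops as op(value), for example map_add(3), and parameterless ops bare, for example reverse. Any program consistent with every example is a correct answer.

sort_asc | map_add(-1) | map_add(-1) | drop(2) | map_neg | sort_asc

Check, running the answer program on each example:
  [-45, 39, -49, -31] -> [-49, -45, -31, 39] -> [-50, -46, -32, 38] -> [-51, -47, -33, 37] -> [-33, 37] -> [33, -37] -> [-37, 33]
  [-44, 11, -46, -47, -1, -2, 12, -37] -> [-47, -46, -44, -37, -2, -1, 11, 12] -> [-48, -47, -45, -38, -3, -2, 10, 11] -> [-49, -48, -46, -39, -4, -3, 9, 10] -> [-46, -39, -4, -3, 9, 10] -> [46, 39, 4, 3, -9, -10] -> [-10, -9, 3, 4, 39, 46]
  [-33, -23, -37, 12, 20, -44, -36, -37, 11] -> [-44, -37, -37, -36, -33, -23, 11, 12, 20] -> [-45, -38, -38, -37, -34, -24, 10, 11, 19] -> [-46, -39, -39, -38, -35, -25, 9, 10, 18] -> [-39, -38, -35, -25, 9, 10, 18] -> [39, 38, 35, 25, -9, -10, -18] -> [-18, -10, -9, 25, 35, 38, 39]
  [-20, 43, -4, -13, -2, -48, 20, -18, -47, -12] -> [-48, -47, -20, -18, -13, -12, -4, -2, 20, 43] -> [-49, -48, -21, -19, -14, -13, -5, -3, 19, 42] -> [-50, -49, -22, -20, -15, -14, -6, -4, 18, 41] -> [-22, -20, -15, -14, -6, -4, 18, 41] -> [22, 20, 15, 14, 6, 4, -18, -41] -> [-41, -18, 4, 6, 14, 15, 20, 22]
  [-17, 45, 50, -43, -9, 3, -18, -1, -20, 27] -> [-43, -20, -18, -17, -9, -1, 3, 27, 45, 50] -> [-44, -21, -19, -18, -10, -2, 2, 26, 44, 49] -> [-45, -22, -20, -19, -11, -3, 1, 25, 43, 48] -> [-20, -19, -11, -3, 1, 25, 43, 48] -> [20, 19, 11, 3, -1, -25, -43, -48] -> [-48, -43, -25, -1, 3, 11, 19, 20]
  [-26, 1, -25, 50, -46, 18, 18] -> [-46, -26, -25, 1, 18, 18, 50] -> [-47, -27, -26, 0, 17, 17, 49] -> [-48, -28, -27, -1, 16, 16, 48] -> [-27, -1, 16, 16, 48] -> [27, 1, -16, -16, -48] -> [-48, -16, -16, 1, 27]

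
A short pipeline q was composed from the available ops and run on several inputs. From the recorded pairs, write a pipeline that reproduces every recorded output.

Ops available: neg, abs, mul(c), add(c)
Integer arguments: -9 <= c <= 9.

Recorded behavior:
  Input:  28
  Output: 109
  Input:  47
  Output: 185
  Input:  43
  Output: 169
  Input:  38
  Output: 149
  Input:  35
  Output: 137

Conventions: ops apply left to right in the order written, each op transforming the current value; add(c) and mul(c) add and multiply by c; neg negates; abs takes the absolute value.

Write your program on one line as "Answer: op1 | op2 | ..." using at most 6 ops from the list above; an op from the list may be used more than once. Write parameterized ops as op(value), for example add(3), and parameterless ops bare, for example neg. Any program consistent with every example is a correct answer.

neg | mul(4) | add(2) | add(1) | abs

Check, running the answer program on each example:
  28 -> -28 -> -112 -> -110 -> -109 -> 109
  47 -> -47 -> -188 -> -186 -> -185 -> 185
  43 -> -43 -> -172 -> -170 -> -169 -> 169
  38 -> -38 -> -152 -> -150 -> -149 -> 149
  35 -> -35 -> -140 -> -138 -> -137 -> 137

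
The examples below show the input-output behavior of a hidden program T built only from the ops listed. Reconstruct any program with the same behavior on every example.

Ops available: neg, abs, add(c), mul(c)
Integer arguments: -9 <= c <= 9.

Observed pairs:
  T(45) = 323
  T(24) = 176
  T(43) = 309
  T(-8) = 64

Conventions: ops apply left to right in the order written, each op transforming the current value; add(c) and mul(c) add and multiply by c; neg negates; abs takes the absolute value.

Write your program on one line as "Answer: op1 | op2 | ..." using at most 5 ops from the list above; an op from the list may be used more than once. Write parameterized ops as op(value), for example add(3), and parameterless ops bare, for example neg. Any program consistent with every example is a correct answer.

mul(7) | abs | add(6) | add(2)

Check, running the answer program on each example:
  45 -> 315 -> 315 -> 321 -> 323
  24 -> 168 -> 168 -> 174 -> 176
  43 -> 301 -> 301 -> 307 -> 309
  -8 -> -56 -> 56 -> 62 -> 64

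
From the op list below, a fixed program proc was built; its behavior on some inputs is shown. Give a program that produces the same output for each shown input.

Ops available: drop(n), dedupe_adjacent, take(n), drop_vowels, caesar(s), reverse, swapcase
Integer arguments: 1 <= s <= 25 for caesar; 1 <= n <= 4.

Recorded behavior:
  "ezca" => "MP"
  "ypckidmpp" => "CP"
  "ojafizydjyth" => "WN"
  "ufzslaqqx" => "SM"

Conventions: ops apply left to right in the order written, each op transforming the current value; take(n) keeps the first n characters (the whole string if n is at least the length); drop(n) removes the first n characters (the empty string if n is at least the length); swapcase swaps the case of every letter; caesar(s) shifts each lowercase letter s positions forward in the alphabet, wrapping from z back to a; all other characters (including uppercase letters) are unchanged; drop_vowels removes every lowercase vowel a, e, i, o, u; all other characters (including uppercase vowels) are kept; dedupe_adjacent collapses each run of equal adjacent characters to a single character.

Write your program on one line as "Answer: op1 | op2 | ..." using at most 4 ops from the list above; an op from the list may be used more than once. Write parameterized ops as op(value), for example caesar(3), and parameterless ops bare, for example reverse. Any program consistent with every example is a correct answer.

drop(1) | take(2) | caesar(13) | swapcase

Check, running the answer program on each example:
  "ezca" -> "zca" -> "zc" -> "mp" -> "MP"
  "ypckidmpp" -> "pckidmpp" -> "pc" -> "cp" -> "CP"
  "ojafizydjyth" -> "jafizydjyth" -> "ja" -> "wn" -> "WN"
  "ufzslaqqx" -> "fzslaqqx" -> "fz" -> "sm" -> "SM"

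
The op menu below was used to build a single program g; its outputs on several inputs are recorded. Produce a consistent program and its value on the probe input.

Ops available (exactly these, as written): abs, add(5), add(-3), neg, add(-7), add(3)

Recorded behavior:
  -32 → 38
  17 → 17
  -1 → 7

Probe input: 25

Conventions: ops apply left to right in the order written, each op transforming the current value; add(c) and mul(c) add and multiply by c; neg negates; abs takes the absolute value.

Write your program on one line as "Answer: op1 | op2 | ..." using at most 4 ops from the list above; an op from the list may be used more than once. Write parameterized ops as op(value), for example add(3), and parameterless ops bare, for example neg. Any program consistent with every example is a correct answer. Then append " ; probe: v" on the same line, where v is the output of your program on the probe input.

add(-3) | abs | add(3) ; probe: 25

Check, running the answer program on each example:
  -32 -> -35 -> 35 -> 38
  17 -> 14 -> 14 -> 17
  -1 -> -4 -> 4 -> 7
  probe: 25 -> 22 -> 22 -> 25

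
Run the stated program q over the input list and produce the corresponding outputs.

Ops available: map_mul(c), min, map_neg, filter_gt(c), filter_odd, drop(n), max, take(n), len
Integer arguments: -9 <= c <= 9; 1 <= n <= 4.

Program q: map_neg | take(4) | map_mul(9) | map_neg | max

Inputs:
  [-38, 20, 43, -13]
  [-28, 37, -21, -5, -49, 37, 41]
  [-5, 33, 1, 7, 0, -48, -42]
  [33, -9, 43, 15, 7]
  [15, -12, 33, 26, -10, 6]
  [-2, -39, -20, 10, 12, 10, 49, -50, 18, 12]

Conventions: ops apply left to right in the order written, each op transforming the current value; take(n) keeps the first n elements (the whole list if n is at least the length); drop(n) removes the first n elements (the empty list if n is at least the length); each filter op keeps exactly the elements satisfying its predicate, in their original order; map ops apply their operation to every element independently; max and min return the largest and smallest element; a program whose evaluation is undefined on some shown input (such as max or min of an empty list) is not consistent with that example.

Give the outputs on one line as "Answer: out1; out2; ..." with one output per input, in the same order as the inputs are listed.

Execution, op by op:
  [-38, 20, 43, -13] -> [38, -20, -43, 13] -> [38, -20, -43, 13] -> [342, -180, -387, 117] -> [-342, 180, 387, -117] -> 387
  [-28, 37, -21, -5, -49, 37, 41] -> [28, -37, 21, 5, 49, -37, -41] -> [28, -37, 21, 5] -> [252, -333, 189, 45] -> [-252, 333, -189, -45] -> 333
  [-5, 33, 1, 7, 0, -48, -42] -> [5, -33, -1, -7, 0, 48, 42] -> [5, -33, -1, -7] -> [45, -297, -9, -63] -> [-45, 297, 9, 63] -> 297
  [33, -9, 43, 15, 7] -> [-33, 9, -43, -15, -7] -> [-33, 9, -43, -15] -> [-297, 81, -387, -135] -> [297, -81, 387, 135] -> 387
  [15, -12, 33, 26, -10, 6] -> [-15, 12, -33, -26, 10, -6] -> [-15, 12, -33, -26] -> [-135, 108, -297, -234] -> [135, -108, 297, 234] -> 297
  [-2, -39, -20, 10, 12, 10, 49, -50, 18, 12] -> [2, 39, 20, -10, -12, -10, -49, 50, -18, -12] -> [2, 39, 20, -10] -> [18, 351, 180, -90] -> [-18, -351, -180, 90] -> 90

387; 333; 297; 387; 297; 90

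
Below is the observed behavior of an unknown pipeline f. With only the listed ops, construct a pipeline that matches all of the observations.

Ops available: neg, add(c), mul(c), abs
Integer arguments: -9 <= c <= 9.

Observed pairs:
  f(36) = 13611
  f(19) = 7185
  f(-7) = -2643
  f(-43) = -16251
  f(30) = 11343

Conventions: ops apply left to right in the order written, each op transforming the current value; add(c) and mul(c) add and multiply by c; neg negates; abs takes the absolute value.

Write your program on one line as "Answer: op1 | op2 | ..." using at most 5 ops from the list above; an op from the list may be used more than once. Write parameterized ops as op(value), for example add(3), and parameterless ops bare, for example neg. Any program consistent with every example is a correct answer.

mul(6) | mul(9) | mul(-7) | add(-3) | neg

Check, running the answer program on each example:
  36 -> 216 -> 1944 -> -13608 -> -13611 -> 13611
  19 -> 114 -> 1026 -> -7182 -> -7185 -> 7185
  -7 -> -42 -> -378 -> 2646 -> 2643 -> -2643
  -43 -> -258 -> -2322 -> 16254 -> 16251 -> -16251
  30 -> 180 -> 1620 -> -11340 -> -11343 -> 11343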